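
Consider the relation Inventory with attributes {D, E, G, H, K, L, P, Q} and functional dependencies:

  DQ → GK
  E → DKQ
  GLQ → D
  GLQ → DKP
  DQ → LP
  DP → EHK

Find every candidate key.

{E}⁺: E→DKQ adds D, K, Q; DQ→LP adds L, P; DP→EHK adds H; DQ→GK adds G → {D, E, G, H, K, L, P, Q}.
{D, P}⁺: DP→EHK adds E, H, K; E→DKQ adds Q; DQ→LP adds L; DQ→GK adds G → {D, E, G, H, K, L, P, Q}. Minimal: {P}⁺ = {P}; {D}⁺ = {D} — none reach the full schema.
{D, Q}⁺: DQ→GK adds G, K; DQ→LP adds L, P; DP→EHK adds E, H → {D, E, G, H, K, L, P, Q}. Minimal: {Q}⁺ = {Q}; {D}⁺ = {D} — none reach the full schema.
{G, L, Q}⁺: GLQ→D adds D; GLQ→DKP adds K, P; DP→EHK adds E, H → {D, E, G, H, K, L, P, Q}. Minimal: {L, Q}⁺ = {L, Q}; {G, Q}⁺ = {G, Q}; {G, L}⁺ = {G, L} — none reach the full schema.

E, DP, DQ, GLQ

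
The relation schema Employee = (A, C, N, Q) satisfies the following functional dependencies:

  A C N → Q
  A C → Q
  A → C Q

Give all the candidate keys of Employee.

{A, N}⁺: A→CQ adds C, Q → {A, C, N, Q}. Minimal: {N}⁺ = {N}; {A}⁺ = {A, C, Q} — none reach the full schema.

(A, N)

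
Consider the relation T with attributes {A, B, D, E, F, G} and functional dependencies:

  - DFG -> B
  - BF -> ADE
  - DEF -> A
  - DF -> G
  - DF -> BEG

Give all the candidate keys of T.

Attribute F never appears on the right-hand side of any dependency, so F must belong to every candidate key.
{F}⁺ = {F}, which is not all of the schema, so we must add further attributes.
{B, F}⁺: BF→ADE adds A, D, E; DF→G adds G → {A, B, D, E, F, G}.
{D, F}⁺: DF→G adds G; DF→BEG adds B, E; BF→ADE adds A → {A, B, D, E, F, G}.

{B, F}; {D, F}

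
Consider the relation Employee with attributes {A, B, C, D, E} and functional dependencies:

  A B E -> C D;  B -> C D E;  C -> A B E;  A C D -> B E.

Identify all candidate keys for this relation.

{B}⁺: B→CDE adds C, D, E; C→ABE adds A → {A, B, C, D, E}.
{C}⁺: C→ABE adds A, B, E; ABE→CD adds D → {A, B, C, D, E}.
Any other superkey contains one of these as a subset, so there are no further candidate keys.

{B}; {C}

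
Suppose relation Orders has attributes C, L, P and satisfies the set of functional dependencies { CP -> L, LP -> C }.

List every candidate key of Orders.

{C, P}; {L, P}

Attribute P never appears on the right-hand side of any dependency, so P must belong to every candidate key.
{P}⁺ = {P}, which is not all of the schema, so we must add further attributes.
{C, P}⁺: CP→L adds L → {C, L, P}.
{L, P}⁺: LP→C adds C → {C, L, P}.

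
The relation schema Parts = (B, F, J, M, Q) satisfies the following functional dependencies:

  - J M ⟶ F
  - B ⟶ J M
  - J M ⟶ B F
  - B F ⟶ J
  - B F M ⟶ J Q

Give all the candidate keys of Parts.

{B}; {J, M}

{B}⁺: B→JM adds J, M; JM→BF adds F; BFM→JQ adds Q → {B, F, J, M, Q}.
{J, M}⁺: JM→F adds F; JM→BF adds B; BFM→JQ adds Q → {B, F, J, M, Q}. Minimal: {M}⁺ = {M}; {J}⁺ = {J} — none reach the full schema.
Any other superkey contains one of these as a subset, so there are no further candidate keys.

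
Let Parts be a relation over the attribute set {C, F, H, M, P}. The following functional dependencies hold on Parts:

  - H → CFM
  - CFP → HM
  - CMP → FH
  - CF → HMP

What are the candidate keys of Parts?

{H}, {C, F}, {C, M, P}

{H}⁺: H→CFM adds C, F, M; CF→HMP adds P → {C, F, H, M, P}.
{C, F}⁺: CF→HMP adds H, M, P → {C, F, H, M, P}. Minimal: {F}⁺ = {F}; {C}⁺ = {C} — none reach the full schema.
{C, M, P}⁺: CMP→FH adds F, H → {C, F, H, M, P}. Minimal: {M, P}⁺ = {M, P}; {C, P}⁺ = {C, P}; {C, M}⁺ = {C, M} — none reach the full schema.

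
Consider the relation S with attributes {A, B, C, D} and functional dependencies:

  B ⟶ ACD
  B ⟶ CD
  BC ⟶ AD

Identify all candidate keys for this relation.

(B)

Attribute B never appears on the right-hand side of any dependency, so B must belong to every candidate key.
{B}⁺ = {A, B, C, D}, which is all of the schema, so {B} is the only candidate key.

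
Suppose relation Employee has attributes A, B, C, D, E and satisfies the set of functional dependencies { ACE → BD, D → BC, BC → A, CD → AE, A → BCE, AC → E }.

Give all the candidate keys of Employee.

{A}⁺: A→BCE adds B, C, E; ACE→BD adds D → {A, B, C, D, E}.
{D}⁺: D→BC adds B, C; BC→A adds A; CD→AE adds E → {A, B, C, D, E}.
{B, C}⁺: BC→A adds A; A→BCE adds E; ACE→BD adds D → {A, B, C, D, E}.

{A}; {D}; {B, C}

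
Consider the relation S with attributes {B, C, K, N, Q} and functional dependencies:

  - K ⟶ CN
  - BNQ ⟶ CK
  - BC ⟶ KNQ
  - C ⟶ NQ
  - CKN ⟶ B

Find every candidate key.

{K}⁺: K→CN adds C, N; C→NQ adds Q; CKN→B adds B → {B, C, K, N, Q}.
{B, C}⁺: BC→KNQ adds K, N, Q → {B, C, K, N, Q}. Minimal: {C}⁺ = {C, N, Q}; {B}⁺ = {B} — none reach the full schema.
{B, N, Q}⁺: BNQ→CK adds C, K → {B, C, K, N, Q}. Minimal: {N, Q}⁺ = {N, Q}; {B, Q}⁺ = {B, Q}; {B, N}⁺ = {B, N} — none reach the full schema.

{K}, {B, C}, {B, N, Q}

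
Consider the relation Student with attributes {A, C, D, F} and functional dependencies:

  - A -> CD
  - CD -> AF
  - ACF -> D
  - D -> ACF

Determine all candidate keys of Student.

{A}, {D}

{A}⁺: A→CD adds C, D; CD→AF adds F → {A, C, D, F}.
{D}⁺: D→ACF adds A, C, F → {A, C, D, F}.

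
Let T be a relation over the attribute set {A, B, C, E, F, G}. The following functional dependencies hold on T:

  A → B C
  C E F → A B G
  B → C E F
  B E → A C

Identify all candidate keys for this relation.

{A}⁺: A→BC adds B, C; B→CEF adds E, F; CEF→ABG adds G → {A, B, C, E, F, G}.
{B}⁺: B→CEF adds C, E, F; BE→AC adds A; CEF→ABG adds G → {A, B, C, E, F, G}.
{C, E, F}⁺: CEF→ABG adds A, B, G → {A, B, C, E, F, G}. Minimal: {E, F}⁺ = {E, F}; {C, F}⁺ = {C, F}; {C, E}⁺ = {C, E} — none reach the full schema.

(A), (B), (C, E, F)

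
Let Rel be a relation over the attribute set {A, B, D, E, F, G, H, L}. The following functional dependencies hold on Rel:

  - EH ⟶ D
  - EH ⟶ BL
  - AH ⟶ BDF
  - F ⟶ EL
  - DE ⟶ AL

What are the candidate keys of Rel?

AGH, EGH, FGH

{A, G, H}⁺: AH→BDF adds B, D, F; F→EL adds E, L → {A, B, D, E, F, G, H, L}. Minimal: {G, H}⁺ = {G, H}; {A, H}⁺ = {A, B, D, E, F, H, L}; {A, G}⁺ = {A, G} — none reach the full schema.
{E, G, H}⁺: EH→D adds D; EH→BL adds B, L; DE→AL adds A; AH→BDF adds F → {A, B, D, E, F, G, H, L}. Minimal: {G, H}⁺ = {G, H}; {E, H}⁺ = {A, B, D, E, F, H, L}; {E, G}⁺ = {E, G} — none reach the full schema.
{F, G, H}⁺: F→EL adds E, L; EH→D adds D; EH→BL adds B; DE→AL adds A → {A, B, D, E, F, G, H, L}. Minimal: {G, H}⁺ = {G, H}; {F, H}⁺ = {A, B, D, E, F, H, L}; {F, G}⁺ = {E, F, G, L} — none reach the full schema.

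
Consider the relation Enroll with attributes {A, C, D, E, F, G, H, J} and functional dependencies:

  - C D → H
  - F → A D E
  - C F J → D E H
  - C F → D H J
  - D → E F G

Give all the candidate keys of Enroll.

{C, D}, {C, F}

Attribute C never appears on the right-hand side of any dependency, so C must belong to every candidate key.
{C}⁺ = {C}, which is not all of the schema, so we must add further attributes.
{C, D}⁺: CD→H adds H; D→EFG adds E, F, G; F→ADE adds A; CF→DHJ adds J → {A, C, D, E, F, G, H, J}. Minimal: {D}⁺ = {A, D, E, F, G}; {C}⁺ = {C} — none reach the full schema.
{C, F}⁺: F→ADE adds A, D, E; CF→DHJ adds H, J; D→EFG adds G → {A, C, D, E, F, G, H, J}. Minimal: {F}⁺ = {A, D, E, F, G}; {C}⁺ = {C} — none reach the full schema.
Any other superkey contains one of these as a subset, so there are no further candidate keys.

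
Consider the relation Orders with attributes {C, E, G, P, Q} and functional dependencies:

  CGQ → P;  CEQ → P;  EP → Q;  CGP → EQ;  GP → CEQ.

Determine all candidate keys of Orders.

Attribute G never appears on the right-hand side of any dependency, so G must belong to every candidate key.
{G}⁺ = {G}, which is not all of the schema, so we must add further attributes.
{G, P}⁺: GP→CEQ adds C, E, Q → {C, E, G, P, Q}.
{C, G, Q}⁺: CGQ→P adds P; CGP→EQ adds E → {C, E, G, P, Q}.

(G, P); (C, G, Q)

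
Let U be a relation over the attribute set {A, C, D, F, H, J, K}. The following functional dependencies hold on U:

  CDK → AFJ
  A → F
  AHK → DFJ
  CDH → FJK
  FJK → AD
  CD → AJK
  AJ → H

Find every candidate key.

Attribute C never appears on the right-hand side of any dependency, so C must belong to every candidate key.
{C}⁺ = {C}, which is not all of the schema, so we must add further attributes.
{C, D}⁺: CD→AJK adds A, J, K; AJ→H adds H; CDK→AFJ adds F → {A, C, D, F, H, J, K}. Minimal: {D}⁺ = {D}; {C}⁺ = {C} — none reach the full schema.
{A, C, H, K}⁺: A→F adds F; AHK→DFJ adds D, J → {A, C, D, F, H, J, K}. Minimal: {C, H, K}⁺ = {C, H, K}; {A, H, K}⁺ = {A, D, F, H, J, K}; {A, C, K}⁺ = {A, C, F, K}; … — none reach the full schema.
{A, C, J, K}⁺: A→F adds F; FJK→AD adds D; AJ→H adds H → {A, C, D, F, H, J, K}. Minimal: {C, J, K}⁺ = {C, J, K}; {A, J, K}⁺ = {A, D, F, H, J, K}; {A, C, K}⁺ = {A, C, F, K}; … — none reach the full schema.
{C, F, J, K}⁺: FJK→AD adds A, D; AJ→H adds H → {A, C, D, F, H, J, K}. Minimal: {F, J, K}⁺ = {A, D, F, H, J, K}; {C, J, K}⁺ = {C, J, K}; {C, F, K}⁺ = {C, F, K}; … — none reach the full schema.
Any other superkey contains one of these as a subset, so there are no further candidate keys.

(C, D), (A, C, H, K), (A, C, J, K), (C, F, J, K)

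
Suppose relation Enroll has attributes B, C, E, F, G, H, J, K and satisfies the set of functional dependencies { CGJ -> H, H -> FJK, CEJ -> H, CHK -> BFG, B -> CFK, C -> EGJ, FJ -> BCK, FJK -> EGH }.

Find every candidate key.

{B}⁺: B→CFK adds C, F, K; C→EGJ adds E, G, J; FJK→EGH adds H → {B, C, E, F, G, H, J, K}.
{C}⁺: C→EGJ adds E, G, J; CGJ→H adds H; H→FJK adds F, K; CHK→BFG adds B → {B, C, E, F, G, H, J, K}.
{H}⁺: H→FJK adds F, J, K; FJ→BCK adds B, C; FJK→EGH adds E, G → {B, C, E, F, G, H, J, K}.
{F, J}⁺: FJ→BCK adds B, C, K; FJK→EGH adds E, G, H → {B, C, E, F, G, H, J, K}.
Any other superkey contains one of these as a subset, so there are no further candidate keys.

{B}, {C}, {H}, {F, J}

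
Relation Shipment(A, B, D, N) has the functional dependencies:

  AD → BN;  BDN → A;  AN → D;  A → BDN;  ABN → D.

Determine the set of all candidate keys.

{A}⁺: A→BDN adds B, D, N → {A, B, D, N}.
{B, D, N}⁺: BDN→A adds A → {A, B, D, N}. Minimal: {D, N}⁺ = {D, N}; {B, N}⁺ = {B, N}; {B, D}⁺ = {B, D} — none reach the full schema.

(A); (B, D, N)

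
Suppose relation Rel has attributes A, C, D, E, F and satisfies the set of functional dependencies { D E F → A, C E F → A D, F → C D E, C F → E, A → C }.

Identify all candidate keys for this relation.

(F)

Attribute F never appears on the right-hand side of any dependency, so F must belong to every candidate key.
{F}⁺ = {A, C, D, E, F}, which is all of the schema, so {F} is the only candidate key.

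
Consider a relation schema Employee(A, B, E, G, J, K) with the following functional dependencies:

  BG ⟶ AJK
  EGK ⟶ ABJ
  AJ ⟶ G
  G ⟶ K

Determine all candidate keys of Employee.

Attribute E never appears on the right-hand side of any dependency, so E must belong to every candidate key.
{E}⁺ = {E}, which is not all of the schema, so we must add further attributes.
{E, G}⁺: G→K adds K; EGK→ABJ adds A, B, J → {A, B, E, G, J, K}. Minimal: {G}⁺ = {G, K}; {E}⁺ = {E} — none reach the full schema.
{A, E, J}⁺: AJ→G adds G; G→K adds K; EGK→ABJ adds B → {A, B, E, G, J, K}. Minimal: {E, J}⁺ = {E, J}; {A, J}⁺ = {A, G, J, K}; {A, E}⁺ = {A, E} — none reach the full schema.

{E, G}; {A, E, J}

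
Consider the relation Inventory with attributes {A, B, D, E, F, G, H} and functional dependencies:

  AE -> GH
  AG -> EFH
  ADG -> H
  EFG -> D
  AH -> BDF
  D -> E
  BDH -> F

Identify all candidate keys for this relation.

Attribute A never appears on the right-hand side of any dependency, so A must belong to every candidate key.
{A}⁺ = {A}, which is not all of the schema, so we must add further attributes.
{A, D}⁺: D→E adds E; AE→GH adds G, H; AG→EFH adds F; AH→BDF adds B → {A, B, D, E, F, G, H}. Minimal: {D}⁺ = {D, E}; {A}⁺ = {A} — none reach the full schema.
{A, E}⁺: AE→GH adds G, H; AG→EFH adds F; EFG→D adds D; AH→BDF adds B → {A, B, D, E, F, G, H}. Minimal: {E}⁺ = {E}; {A}⁺ = {A} — none reach the full schema.
{A, G}⁺: AG→EFH adds E, F, H; EFG→D adds D; AH→BDF adds B → {A, B, D, E, F, G, H}. Minimal: {G}⁺ = {G}; {A}⁺ = {A} — none reach the full schema.
{A, H}⁺: AH→BDF adds B, D, F; D→E adds E; AE→GH adds G → {A, B, D, E, F, G, H}. Minimal: {H}⁺ = {H}; {A}⁺ = {A} — none reach the full schema.
Any other superkey contains one of these as a subset, so there are no further candidate keys.

{A, D}, {A, E}, {A, G}, {A, H}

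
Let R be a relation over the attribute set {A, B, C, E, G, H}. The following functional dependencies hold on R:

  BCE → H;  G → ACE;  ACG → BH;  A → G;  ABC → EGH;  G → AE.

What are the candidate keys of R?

{A}, {G}

{A}⁺: A→G adds G; G→AE adds E; G→ACE adds C; ACG→BH adds B, H → {A, B, C, E, G, H}.
{G}⁺: G→ACE adds A, C, E; ACG→BH adds B, H → {A, B, C, E, G, H}.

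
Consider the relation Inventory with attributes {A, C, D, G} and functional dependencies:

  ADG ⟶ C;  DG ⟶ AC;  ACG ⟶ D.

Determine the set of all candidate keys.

Attribute G never appears on the right-hand side of any dependency, so G must belong to every candidate key.
{G}⁺ = {G}, which is not all of the schema, so we must add further attributes.
{D, G}⁺: DG→AC adds A, C → {A, C, D, G}.
{A, C, G}⁺: ACG→D adds D → {A, C, D, G}.

{D, G}, {A, C, G}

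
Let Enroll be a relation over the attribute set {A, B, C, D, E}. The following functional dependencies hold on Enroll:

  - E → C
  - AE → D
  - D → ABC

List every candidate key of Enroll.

{A, E}, {D, E}

Attribute E never appears on the right-hand side of any dependency, so E must belong to every candidate key.
{E}⁺ = {C, E}, which is not all of the schema, so we must add further attributes.
{A, E}⁺: E→C adds C; AE→D adds D; D→ABC adds B → {A, B, C, D, E}. Minimal: {E}⁺ = {C, E}; {A}⁺ = {A} — none reach the full schema.
{D, E}⁺: E→C adds C; D→ABC adds A, B → {A, B, C, D, E}. Minimal: {E}⁺ = {C, E}; {D}⁺ = {A, B, C, D} — none reach the full schema.
Any other superkey contains one of these as a subset, so there are no further candidate keys.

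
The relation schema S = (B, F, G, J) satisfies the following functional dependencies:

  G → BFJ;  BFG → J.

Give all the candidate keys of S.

(G)

Attribute G never appears on the right-hand side of any dependency, so G must belong to every candidate key.
{G}⁺ = {B, F, G, J}, which is all of the schema, so {G} is the only candidate key.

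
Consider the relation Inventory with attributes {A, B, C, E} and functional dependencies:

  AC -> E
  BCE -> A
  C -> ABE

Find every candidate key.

Attribute C never appears on the right-hand side of any dependency, so C must belong to every candidate key.
{C}⁺ = {A, B, C, E}, which is all of the schema, so {C} is the only candidate key.

C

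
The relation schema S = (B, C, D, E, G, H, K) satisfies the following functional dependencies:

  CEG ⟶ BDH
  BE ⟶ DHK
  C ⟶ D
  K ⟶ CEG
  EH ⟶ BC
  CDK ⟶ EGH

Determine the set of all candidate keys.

{K}⁺: K→CEG adds C, E, G; CEG→BDH adds B, D, H → {B, C, D, E, G, H, K}.
{B, E}⁺: BE→DHK adds D, H, K; K→CEG adds C, G → {B, C, D, E, G, H, K}. Minimal: {E}⁺ = {E}; {B}⁺ = {B} — none reach the full schema.
{E, H}⁺: EH→BC adds B, C; BE→DHK adds D, K; K→CEG adds G → {B, C, D, E, G, H, K}. Minimal: {H}⁺ = {H}; {E}⁺ = {E} — none reach the full schema.
{C, E, G}⁺: CEG→BDH adds B, D, H; BE→DHK adds K → {B, C, D, E, G, H, K}. Minimal: {E, G}⁺ = {E, G}; {C, G}⁺ = {C, D, G}; {C, E}⁺ = {C, D, E} — none reach the full schema.
Any other superkey contains one of these as a subset, so there are no further candidate keys.

(K), (B, E), (E, H), (C, E, G)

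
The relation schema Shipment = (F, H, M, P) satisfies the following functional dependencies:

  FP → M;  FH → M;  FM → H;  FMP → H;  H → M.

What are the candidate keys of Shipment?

{F, P}

{F, P}⁺: FP→M adds M; FM→H adds H → {F, H, M, P}.
No other minimal superkey exists.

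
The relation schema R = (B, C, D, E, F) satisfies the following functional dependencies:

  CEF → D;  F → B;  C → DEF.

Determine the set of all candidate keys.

{C}⁺: C→DEF adds D, E, F; F→B adds B → {B, C, D, E, F}.
No other minimal superkey exists.

(C)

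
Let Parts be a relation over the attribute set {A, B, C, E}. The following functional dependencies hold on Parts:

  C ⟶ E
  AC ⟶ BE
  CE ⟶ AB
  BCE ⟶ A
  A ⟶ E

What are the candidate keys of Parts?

Attribute C never appears on the right-hand side of any dependency, so C must belong to every candidate key.
{C}⁺ = {A, B, C, E}, which is all of the schema, so {C} is the only candidate key.

{C}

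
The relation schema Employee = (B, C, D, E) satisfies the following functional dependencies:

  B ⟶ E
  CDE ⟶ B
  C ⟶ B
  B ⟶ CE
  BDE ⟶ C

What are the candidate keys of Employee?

{B, D}⁺: B→E adds E; B→CE adds C → {B, C, D, E}. Minimal: {D}⁺ = {D}; {B}⁺ = {B, C, E} — none reach the full schema.
{C, D}⁺: C→B adds B; B→CE adds E → {B, C, D, E}. Minimal: {D}⁺ = {D}; {C}⁺ = {B, C, E} — none reach the full schema.

(B, D); (C, D)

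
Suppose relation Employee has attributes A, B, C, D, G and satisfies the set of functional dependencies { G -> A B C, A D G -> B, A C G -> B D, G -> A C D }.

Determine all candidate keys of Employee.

Attribute G never appears on the right-hand side of any dependency, so G must belong to every candidate key.
{G}⁺ = {A, B, C, D, G}, which is all of the schema, so {G} is the only candidate key.

G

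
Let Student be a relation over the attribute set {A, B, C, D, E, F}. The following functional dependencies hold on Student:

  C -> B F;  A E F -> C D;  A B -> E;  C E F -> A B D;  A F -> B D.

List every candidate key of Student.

{A, C}, {A, F}, {C, E}

{A, C}⁺: C→BF adds B, F; AB→E adds E; CEF→ABD adds D → {A, B, C, D, E, F}.
{A, F}⁺: AF→BD adds B, D; AB→E adds E; AEF→CD adds C → {A, B, C, D, E, F}.
{C, E}⁺: C→BF adds B, F; CEF→ABD adds A, D → {A, B, C, D, E, F}.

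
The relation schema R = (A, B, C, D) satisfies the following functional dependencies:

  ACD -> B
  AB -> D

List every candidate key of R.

Attributes A, C never appear on any right-hand side, so every candidate key must contain {A, C}.
{A, C}⁺ = {A, C}, which is not all of the schema, so we must add further attributes.
{A, B, C}⁺: AB→D adds D → {A, B, C, D}. Minimal: {B, C}⁺ = {B, C}; {A, C}⁺ = {A, C}; {A, B}⁺ = {A, B, D} — none reach the full schema.
{A, C, D}⁺: ACD→B adds B → {A, B, C, D}. Minimal: {C, D}⁺ = {C, D}; {A, D}⁺ = {A, D}; {A, C}⁺ = {A, C} — none reach the full schema.
Any other superkey contains one of these as a subset, so there are no further candidate keys.

{A, B, C}; {A, C, D}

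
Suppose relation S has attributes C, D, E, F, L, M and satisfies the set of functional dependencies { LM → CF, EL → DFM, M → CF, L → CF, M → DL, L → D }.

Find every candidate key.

Attribute E never appears on the right-hand side of any dependency, so E must belong to every candidate key.
{E}⁺ = {E}, which is not all of the schema, so we must add further attributes.
{E, L}⁺: EL→DFM adds D, F, M; M→CF adds C → {C, D, E, F, L, M}. Minimal: {L}⁺ = {C, D, F, L}; {E}⁺ = {E} — none reach the full schema.
{E, M}⁺: M→CF adds C, F; M→DL adds D, L → {C, D, E, F, L, M}. Minimal: {M}⁺ = {C, D, F, L, M}; {E}⁺ = {E} — none reach the full schema.
Any other superkey contains one of these as a subset, so there are no further candidate keys.

{E, L}, {E, M}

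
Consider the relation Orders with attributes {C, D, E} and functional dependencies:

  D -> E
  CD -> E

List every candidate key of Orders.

Attributes C, D never appear on any right-hand side, so every candidate key must contain {C, D}.
{C, D}⁺ = {C, D, E}, which is all of the schema, so {C, D} is the only candidate key.

(C, D)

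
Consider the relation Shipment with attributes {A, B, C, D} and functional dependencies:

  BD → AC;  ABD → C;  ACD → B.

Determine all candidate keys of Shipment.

BD; ACD

Attribute D never appears on the right-hand side of any dependency, so D must belong to every candidate key.
{D}⁺ = {D}, which is not all of the schema, so we must add further attributes.
{B, D}⁺: BD→AC adds A, C → {A, B, C, D}. Minimal: {D}⁺ = {D}; {B}⁺ = {B} — none reach the full schema.
{A, C, D}⁺: ACD→B adds B → {A, B, C, D}. Minimal: {C, D}⁺ = {C, D}; {A, D}⁺ = {A, D}; {A, C}⁺ = {A, C} — none reach the full schema.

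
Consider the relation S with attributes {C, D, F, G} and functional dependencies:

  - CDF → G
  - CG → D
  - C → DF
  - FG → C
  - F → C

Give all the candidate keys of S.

{C}, {F}

{C}⁺: C→DF adds D, F; CDF→G adds G → {C, D, F, G}.
{F}⁺: F→C adds C; C→DF adds D; CDF→G adds G → {C, D, F, G}.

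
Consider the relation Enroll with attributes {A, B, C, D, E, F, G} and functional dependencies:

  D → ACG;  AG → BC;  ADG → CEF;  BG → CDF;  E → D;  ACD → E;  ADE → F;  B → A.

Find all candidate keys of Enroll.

{D}⁺: D→ACG adds A, C, G; AG→BC adds B; ADG→CEF adds E, F → {A, B, C, D, E, F, G}.
{E}⁺: E→D adds D; D→ACG adds A, C, G; AG→BC adds B; ADG→CEF adds F → {A, B, C, D, E, F, G}.
{A, G}⁺: AG→BC adds B, C; BG→CDF adds D, F; ACD→E adds E → {A, B, C, D, E, F, G}. Minimal: {G}⁺ = {G}; {A}⁺ = {A} — none reach the full schema.
{B, G}⁺: BG→CDF adds C, D, F; B→A adds A; ADG→CEF adds E → {A, B, C, D, E, F, G}. Minimal: {G}⁺ = {G}; {B}⁺ = {A, B} — none reach the full schema.

D; E; AG; BG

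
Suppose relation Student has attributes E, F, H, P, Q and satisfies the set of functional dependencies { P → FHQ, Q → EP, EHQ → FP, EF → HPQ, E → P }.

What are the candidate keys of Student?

E, P, Q

{E}⁺: E→P adds P; P→FHQ adds F, H, Q → {E, F, H, P, Q}.
{P}⁺: P→FHQ adds F, H, Q; Q→EP adds E → {E, F, H, P, Q}.
{Q}⁺: Q→EP adds E, P; P→FHQ adds F, H → {E, F, H, P, Q}.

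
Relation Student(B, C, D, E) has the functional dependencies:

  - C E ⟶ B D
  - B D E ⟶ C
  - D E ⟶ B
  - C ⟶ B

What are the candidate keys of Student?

Attribute E never appears on the right-hand side of any dependency, so E must belong to every candidate key.
{E}⁺ = {E}, which is not all of the schema, so we must add further attributes.
{C, E}⁺: CE→BD adds B, D → {B, C, D, E}. Minimal: {E}⁺ = {E}; {C}⁺ = {B, C} — none reach the full schema.
{D, E}⁺: DE→B adds B; BDE→C adds C → {B, C, D, E}. Minimal: {E}⁺ = {E}; {D}⁺ = {D} — none reach the full schema.

{C, E}; {D, E}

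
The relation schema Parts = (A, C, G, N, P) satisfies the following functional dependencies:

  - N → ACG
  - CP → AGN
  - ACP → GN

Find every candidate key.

CP; NP

Attribute P never appears on the right-hand side of any dependency, so P must belong to every candidate key.
{P}⁺ = {P}, which is not all of the schema, so we must add further attributes.
{C, P}⁺: CP→AGN adds A, G, N → {A, C, G, N, P}. Minimal: {P}⁺ = {P}; {C}⁺ = {C} — none reach the full schema.
{N, P}⁺: N→ACG adds A, C, G → {A, C, G, N, P}. Minimal: {P}⁺ = {P}; {N}⁺ = {A, C, G, N} — none reach the full schema.
Any other superkey contains one of these as a subset, so there are no further candidate keys.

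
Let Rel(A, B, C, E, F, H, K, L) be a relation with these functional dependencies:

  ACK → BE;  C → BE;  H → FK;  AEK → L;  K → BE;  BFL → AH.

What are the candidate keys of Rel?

{A, C, H}, {C, F, L}, {C, H, L}, {A, C, F, K}

Attribute C never appears on the right-hand side of any dependency, so C must belong to every candidate key.
{C}⁺ = {B, C, E}, which is not all of the schema, so we must add further attributes.
{A, C, H}⁺: C→BE adds B, E; H→FK adds F, K; AEK→L adds L → {A, B, C, E, F, H, K, L}.
{C, F, L}⁺: C→BE adds B, E; BFL→AH adds A, H; H→FK adds K → {A, B, C, E, F, H, K, L}.
{C, H, L}⁺: C→BE adds B, E; H→FK adds F, K; BFL→AH adds A → {A, B, C, E, F, H, K, L}.
{A, C, F, K}⁺: ACK→BE adds B, E; AEK→L adds L; BFL→AH adds H → {A, B, C, E, F, H, K, L}.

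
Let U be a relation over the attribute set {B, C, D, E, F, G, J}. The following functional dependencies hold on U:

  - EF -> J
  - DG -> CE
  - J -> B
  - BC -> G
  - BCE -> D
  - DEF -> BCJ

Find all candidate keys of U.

Attribute F never appears on the right-hand side of any dependency, so F must belong to every candidate key.
{F}⁺ = {F}, which is not all of the schema, so we must add further attributes.
{C, E, F}⁺: EF→J adds J; J→B adds B; BC→G adds G; BCE→D adds D → {B, C, D, E, F, G, J}.
{D, E, F}⁺: EF→J adds J; J→B adds B; DEF→BCJ adds C; BC→G adds G → {B, C, D, E, F, G, J}.
{D, F, G}⁺: DG→CE adds C, E; DEF→BCJ adds B, J → {B, C, D, E, F, G, J}.
{B, C, D, F}⁺: BC→G adds G; DG→CE adds E; DEF→BCJ adds J → {B, C, D, E, F, G, J}.
{C, D, F, J}⁺: J→B adds B; BC→G adds G; DG→CE adds E → {B, C, D, E, F, G, J}.
Any other superkey contains one of these as a subset, so there are no further candidate keys.

{C, E, F}, {D, E, F}, {D, F, G}, {B, C, D, F}, {C, D, F, J}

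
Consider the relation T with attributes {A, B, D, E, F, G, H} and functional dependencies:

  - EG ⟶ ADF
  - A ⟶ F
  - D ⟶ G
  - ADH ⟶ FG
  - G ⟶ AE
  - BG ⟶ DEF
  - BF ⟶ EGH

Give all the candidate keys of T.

{A, B}, {B, D}, {B, F}, {B, G}

Attribute B never appears on the right-hand side of any dependency, so B must belong to every candidate key.
{B}⁺ = {B}, which is not all of the schema, so we must add further attributes.
{A, B}⁺: A→F adds F; BF→EGH adds E, G, H; EG→ADF adds D → {A, B, D, E, F, G, H}. Minimal: {B}⁺ = {B}; {A}⁺ = {A, F} — none reach the full schema.
{B, D}⁺: D→G adds G; G→AE adds A, E; BG→DEF adds F; BF→EGH adds H → {A, B, D, E, F, G, H}. Minimal: {D}⁺ = {A, D, E, F, G}; {B}⁺ = {B} — none reach the full schema.
{B, F}⁺: BF→EGH adds E, G, H; EG→ADF adds A, D → {A, B, D, E, F, G, H}. Minimal: {F}⁺ = {F}; {B}⁺ = {B} — none reach the full schema.
{B, G}⁺: G→AE adds A, E; BG→DEF adds D, F; BF→EGH adds H → {A, B, D, E, F, G, H}. Minimal: {G}⁺ = {A, D, E, F, G}; {B}⁺ = {B} — none reach the full schema.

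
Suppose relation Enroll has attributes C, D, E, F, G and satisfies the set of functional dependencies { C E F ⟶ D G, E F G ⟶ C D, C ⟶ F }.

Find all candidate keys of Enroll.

CE, EFG

Attribute E never appears on the right-hand side of any dependency, so E must belong to every candidate key.
{E}⁺ = {E}, which is not all of the schema, so we must add further attributes.
{C, E}⁺: C→F adds F; CEF→DG adds D, G → {C, D, E, F, G}. Minimal: {E}⁺ = {E}; {C}⁺ = {C, F} — none reach the full schema.
{E, F, G}⁺: EFG→CD adds C, D → {C, D, E, F, G}. Minimal: {F, G}⁺ = {F, G}; {E, G}⁺ = {E, G}; {E, F}⁺ = {E, F} — none reach the full schema.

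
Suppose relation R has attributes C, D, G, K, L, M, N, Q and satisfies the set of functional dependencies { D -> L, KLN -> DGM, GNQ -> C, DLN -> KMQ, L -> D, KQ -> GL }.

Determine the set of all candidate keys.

{D, N}, {L, N}, {K, N, Q}

Attribute N never appears on the right-hand side of any dependency, so N must belong to every candidate key.
{N}⁺ = {N}, which is not all of the schema, so we must add further attributes.
{D, N}⁺: D→L adds L; DLN→KMQ adds K, M, Q; KQ→GL adds G; GNQ→C adds C → {C, D, G, K, L, M, N, Q}. Minimal: {N}⁺ = {N}; {D}⁺ = {D, L} — none reach the full schema.
{L, N}⁺: L→D adds D; DLN→KMQ adds K, M, Q; KQ→GL adds G; GNQ→C adds C → {C, D, G, K, L, M, N, Q}. Minimal: {N}⁺ = {N}; {L}⁺ = {D, L} — none reach the full schema.
{K, N, Q}⁺: KQ→GL adds G, L; KLN→DGM adds D, M; GNQ→C adds C → {C, D, G, K, L, M, N, Q}. Minimal: {N, Q}⁺ = {N, Q}; {K, Q}⁺ = {D, G, K, L, Q}; {K, N}⁺ = {K, N} — none reach the full schema.
Any other superkey contains one of these as a subset, so there are no further candidate keys.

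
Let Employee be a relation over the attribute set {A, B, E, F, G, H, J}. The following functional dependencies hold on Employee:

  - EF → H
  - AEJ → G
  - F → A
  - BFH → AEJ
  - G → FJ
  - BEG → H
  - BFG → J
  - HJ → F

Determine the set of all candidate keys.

(B, E, F), (B, E, G), (B, F, H), (B, G, H), (B, H, J), (A, B, E, J)

Attribute B never appears on the right-hand side of any dependency, so B must belong to every candidate key.
{B}⁺ = {B}, which is not all of the schema, so we must add further attributes.
{B, E, F}⁺: EF→H adds H; F→A adds A; BFH→AEJ adds J; AEJ→G adds G → {A, B, E, F, G, H, J}. Minimal: {E, F}⁺ = {A, E, F, H}; {B, F}⁺ = {A, B, F}; {B, E}⁺ = {B, E} — none reach the full schema.
{B, E, G}⁺: G→FJ adds F, J; BEG→H adds H; F→A adds A → {A, B, E, F, G, H, J}. Minimal: {E, G}⁺ = {A, E, F, G, H, J}; {B, G}⁺ = {A, B, F, G, J}; {B, E}⁺ = {B, E} — none reach the full schema.
{B, F, H}⁺: F→A adds A; BFH→AEJ adds E, J; AEJ→G adds G → {A, B, E, F, G, H, J}. Minimal: {F, H}⁺ = {A, F, H}; {B, H}⁺ = {B, H}; {B, F}⁺ = {A, B, F} — none reach the full schema.
{B, G, H}⁺: G→FJ adds F, J; F→A adds A; BFH→AEJ adds E → {A, B, E, F, G, H, J}. Minimal: {G, H}⁺ = {A, F, G, H, J}; {B, H}⁺ = {B, H}; {B, G}⁺ = {A, B, F, G, J} — none reach the full schema.
{B, H, J}⁺: HJ→F adds F; F→A adds A; BFH→AEJ adds E; AEJ→G adds G → {A, B, E, F, G, H, J}. Minimal: {H, J}⁺ = {A, F, H, J}; {B, J}⁺ = {B, J}; {B, H}⁺ = {B, H} — none reach the full schema.
{A, B, E, J}⁺: AEJ→G adds G; G→FJ adds F; BEG→H adds H → {A, B, E, F, G, H, J}. Minimal: {B, E, J}⁺ = {B, E, J}; {A, E, J}⁺ = {A, E, F, G, H, J}; {A, B, J}⁺ = {A, B, J}; … — none reach the full schema.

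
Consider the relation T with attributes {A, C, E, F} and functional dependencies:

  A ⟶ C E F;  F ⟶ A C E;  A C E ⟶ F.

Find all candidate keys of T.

{A}, {F}

{A}⁺: A→CEF adds C, E, F → {A, C, E, F}.
{F}⁺: F→ACE adds A, C, E → {A, C, E, F}.
Any other superkey contains one of these as a subset, so there are no further candidate keys.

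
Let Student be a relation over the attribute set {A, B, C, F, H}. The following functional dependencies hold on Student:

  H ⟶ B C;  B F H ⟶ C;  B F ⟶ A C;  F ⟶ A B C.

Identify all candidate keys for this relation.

Attributes F, H never appear on any right-hand side, so every candidate key must contain {F, H}.
{F, H}⁺ = {A, B, C, F, H}, which is all of the schema, so {F, H} is the only candidate key.

FH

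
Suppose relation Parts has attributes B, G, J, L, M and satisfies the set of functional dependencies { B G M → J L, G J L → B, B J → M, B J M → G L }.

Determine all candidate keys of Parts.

{B, J}⁺: BJ→M adds M; BJM→GL adds G, L → {B, G, J, L, M}. Minimal: {J}⁺ = {J}; {B}⁺ = {B} — none reach the full schema.
{B, G, M}⁺: BGM→JL adds J, L → {B, G, J, L, M}. Minimal: {G, M}⁺ = {G, M}; {B, M}⁺ = {B, M}; {B, G}⁺ = {B, G} — none reach the full schema.
{G, J, L}⁺: GJL→B adds B; BJ→M adds M → {B, G, J, L, M}. Minimal: {J, L}⁺ = {J, L}; {G, L}⁺ = {G, L}; {G, J}⁺ = {G, J} — none reach the full schema.

{B, J}, {B, G, M}, {G, J, L}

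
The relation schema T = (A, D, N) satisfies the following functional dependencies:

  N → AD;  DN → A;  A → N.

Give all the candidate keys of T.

A, N

{A}⁺: A→N adds N; N→AD adds D → {A, D, N}.
{N}⁺: N→AD adds A, D → {A, D, N}.
Any other superkey contains one of these as a subset, so there are no further candidate keys.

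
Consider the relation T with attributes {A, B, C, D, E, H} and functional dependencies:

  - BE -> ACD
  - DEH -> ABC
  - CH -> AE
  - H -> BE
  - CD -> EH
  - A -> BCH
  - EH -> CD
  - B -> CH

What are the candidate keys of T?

{A}⁺: A→BCH adds B, C, H; CH→AE adds E; EH→CD adds D → {A, B, C, D, E, H}.
{B}⁺: B→CH adds C, H; CH→AE adds A, E; EH→CD adds D → {A, B, C, D, E, H}.
{H}⁺: H→BE adds B, E; EH→CD adds C, D; BE→ACD adds A → {A, B, C, D, E, H}.
{C, D}⁺: CD→EH adds E, H; DEH→ABC adds A, B → {A, B, C, D, E, H}. Minimal: {D}⁺ = {D}; {C}⁺ = {C} — none reach the full schema.
Any other superkey contains one of these as a subset, so there are no further candidate keys.

(A), (B), (H), (C, D)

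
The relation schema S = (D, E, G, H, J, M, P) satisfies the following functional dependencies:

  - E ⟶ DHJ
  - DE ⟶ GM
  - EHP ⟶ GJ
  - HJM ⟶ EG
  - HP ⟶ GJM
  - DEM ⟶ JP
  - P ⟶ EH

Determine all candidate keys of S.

{E}⁺: E→DHJ adds D, H, J; DE→GM adds G, M; DEM→JP adds P → {D, E, G, H, J, M, P}.
{P}⁺: P→EH adds E, H; E→DHJ adds D, J; DE→GM adds G, M → {D, E, G, H, J, M, P}.
{H, J, M}⁺: HJM→EG adds E, G; E→DHJ adds D; DEM→JP adds P → {D, E, G, H, J, M, P}. Minimal: {J, M}⁺ = {J, M}; {H, M}⁺ = {H, M}; {H, J}⁺ = {H, J} — none reach the full schema.
Any other superkey contains one of these as a subset, so there are no further candidate keys.

{E}; {P}; {H, J, M}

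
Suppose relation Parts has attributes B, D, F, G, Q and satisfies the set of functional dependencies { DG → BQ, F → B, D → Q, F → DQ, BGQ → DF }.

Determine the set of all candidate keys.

{D, G}, {F, G}, {B, G, Q}

Attribute G never appears on the right-hand side of any dependency, so G must belong to every candidate key.
{G}⁺ = {G}, which is not all of the schema, so we must add further attributes.
{D, G}⁺: DG→BQ adds B, Q; BGQ→DF adds F → {B, D, F, G, Q}.
{F, G}⁺: F→B adds B; F→DQ adds D, Q → {B, D, F, G, Q}.
{B, G, Q}⁺: BGQ→DF adds D, F → {B, D, F, G, Q}.
Any other superkey contains one of these as a subset, so there are no further candidate keys.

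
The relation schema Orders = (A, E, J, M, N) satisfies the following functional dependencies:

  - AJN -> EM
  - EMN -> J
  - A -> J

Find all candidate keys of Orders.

Attributes A, N never appear on any right-hand side, so every candidate key must contain {A, N}.
{A, N}⁺ = {A, E, J, M, N}, which is all of the schema, so {A, N} is the only candidate key.

{A, N}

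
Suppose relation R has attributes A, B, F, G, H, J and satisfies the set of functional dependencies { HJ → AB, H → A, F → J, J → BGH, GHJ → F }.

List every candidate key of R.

F, J

{F}⁺: F→J adds J; J→BGH adds B, G, H; HJ→AB adds A → {A, B, F, G, H, J}.
{J}⁺: J→BGH adds B, G, H; GHJ→F adds F; HJ→AB adds A → {A, B, F, G, H, J}.
Any other superkey contains one of these as a subset, so there are no further candidate keys.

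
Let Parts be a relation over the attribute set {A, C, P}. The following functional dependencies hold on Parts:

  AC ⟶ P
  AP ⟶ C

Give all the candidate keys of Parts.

{A, C}; {A, P}

Attribute A never appears on the right-hand side of any dependency, so A must belong to every candidate key.
{A}⁺ = {A}, which is not all of the schema, so we must add further attributes.
{A, C}⁺: AC→P adds P → {A, C, P}. Minimal: {C}⁺ = {C}; {A}⁺ = {A} — none reach the full schema.
{A, P}⁺: AP→C adds C → {A, C, P}. Minimal: {P}⁺ = {P}; {A}⁺ = {A} — none reach the full schema.
Any other superkey contains one of these as a subset, so there are no further candidate keys.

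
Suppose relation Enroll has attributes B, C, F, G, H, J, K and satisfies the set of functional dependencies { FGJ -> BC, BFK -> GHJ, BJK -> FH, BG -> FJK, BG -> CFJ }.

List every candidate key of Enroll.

{B, G}⁺: BG→FJK adds F, J, K; BG→CFJ adds C; BFK→GHJ adds H → {B, C, F, G, H, J, K}.
{B, F, K}⁺: BFK→GHJ adds G, H, J; BG→CFJ adds C → {B, C, F, G, H, J, K}.
{B, J, K}⁺: BJK→FH adds F, H; BFK→GHJ adds G; BG→CFJ adds C → {B, C, F, G, H, J, K}.
{F, G, J}⁺: FGJ→BC adds B, C; BG→FJK adds K; BFK→GHJ adds H → {B, C, F, G, H, J, K}.

{B, G}, {B, F, K}, {B, J, K}, {F, G, J}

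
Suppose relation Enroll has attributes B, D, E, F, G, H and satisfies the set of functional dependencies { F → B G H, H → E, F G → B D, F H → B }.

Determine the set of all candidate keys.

Attribute F never appears on the right-hand side of any dependency, so F must belong to every candidate key.
{F}⁺ = {B, D, E, F, G, H}, which is all of the schema, so {F} is the only candidate key.

{F}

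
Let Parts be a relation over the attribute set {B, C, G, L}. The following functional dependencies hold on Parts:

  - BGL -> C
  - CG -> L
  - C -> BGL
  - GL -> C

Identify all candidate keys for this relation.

C, GL

{C}⁺: C→BGL adds B, G, L → {B, C, G, L}.
{G, L}⁺: GL→C adds C; C→BGL adds B → {B, C, G, L}. Minimal: {L}⁺ = {L}; {G}⁺ = {G} — none reach the full schema.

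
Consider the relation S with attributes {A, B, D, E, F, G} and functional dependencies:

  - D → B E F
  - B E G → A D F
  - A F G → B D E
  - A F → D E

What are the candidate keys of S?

Attribute G never appears on the right-hand side of any dependency, so G must belong to every candidate key.
{G}⁺ = {G}, which is not all of the schema, so we must add further attributes.
{D, G}⁺: D→BEF adds B, E, F; BEG→ADF adds A → {A, B, D, E, F, G}. Minimal: {G}⁺ = {G}; {D}⁺ = {B, D, E, F} — none reach the full schema.
{A, F, G}⁺: AFG→BDE adds B, D, E → {A, B, D, E, F, G}. Minimal: {F, G}⁺ = {F, G}; {A, G}⁺ = {A, G}; {A, F}⁺ = {A, B, D, E, F} — none reach the full schema.
{B, E, G}⁺: BEG→ADF adds A, D, F → {A, B, D, E, F, G}. Minimal: {E, G}⁺ = {E, G}; {B, G}⁺ = {B, G}; {B, E}⁺ = {B, E} — none reach the full schema.

DG; AFG; BEG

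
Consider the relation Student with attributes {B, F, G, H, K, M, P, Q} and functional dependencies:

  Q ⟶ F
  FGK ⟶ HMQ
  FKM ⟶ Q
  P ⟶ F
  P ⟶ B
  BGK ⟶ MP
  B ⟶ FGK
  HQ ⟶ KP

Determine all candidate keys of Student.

{B}⁺: B→FGK adds F, G, K; FGK→HMQ adds H, M, Q; BGK→MP adds P → {B, F, G, H, K, M, P, Q}.
{P}⁺: P→F adds F; P→B adds B; B→FGK adds G, K; FGK→HMQ adds H, M, Q → {B, F, G, H, K, M, P, Q}.
{H, Q}⁺: Q→F adds F; HQ→KP adds K, P; P→B adds B; B→FGK adds G; FGK→HMQ adds M → {B, F, G, H, K, M, P, Q}. Minimal: {Q}⁺ = {F, Q}; {H}⁺ = {H} — none reach the full schema.
{F, G, K}⁺: FGK→HMQ adds H, M, Q; HQ→KP adds P; P→B adds B → {B, F, G, H, K, M, P, Q}. Minimal: {G, K}⁺ = {G, K}; {F, K}⁺ = {F, K}; {F, G}⁺ = {F, G} — none reach the full schema.
{G, K, Q}⁺: Q→F adds F; FGK→HMQ adds H, M; HQ→KP adds P; P→B adds B → {B, F, G, H, K, M, P, Q}. Minimal: {K, Q}⁺ = {F, K, Q}; {G, Q}⁺ = {F, G, Q}; {G, K}⁺ = {G, K} — none reach the full schema.
{F, H, K, M}⁺: FKM→Q adds Q; HQ→KP adds P; P→B adds B; B→FGK adds G → {B, F, G, H, K, M, P, Q}. Minimal: {H, K, M}⁺ = {H, K, M}; {F, K, M}⁺ = {F, K, M, Q}; {F, H, M}⁺ = {F, H, M}; … — none reach the full schema.

{B}, {P}, {H, Q}, {F, G, K}, {G, K, Q}, {F, H, K, M}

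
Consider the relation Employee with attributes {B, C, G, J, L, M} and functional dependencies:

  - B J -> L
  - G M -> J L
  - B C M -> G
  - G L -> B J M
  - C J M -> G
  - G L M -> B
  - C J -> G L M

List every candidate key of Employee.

{C, J}; {B, C, M}; {C, G, L}; {C, G, M}

Attribute C never appears on the right-hand side of any dependency, so C must belong to every candidate key.
{C}⁺ = {C}, which is not all of the schema, so we must add further attributes.
{C, J}⁺: CJ→GLM adds G, L, M; GL→BJM adds B → {B, C, G, J, L, M}. Minimal: {J}⁺ = {J}; {C}⁺ = {C} — none reach the full schema.
{B, C, M}⁺: BCM→G adds G; GM→JL adds J, L → {B, C, G, J, L, M}. Minimal: {C, M}⁺ = {C, M}; {B, M}⁺ = {B, M}; {B, C}⁺ = {B, C} — none reach the full schema.
{C, G, L}⁺: GL→BJM adds B, J, M → {B, C, G, J, L, M}. Minimal: {G, L}⁺ = {B, G, J, L, M}; {C, L}⁺ = {C, L}; {C, G}⁺ = {C, G} — none reach the full schema.
{C, G, M}⁺: GM→JL adds J, L; GL→BJM adds B → {B, C, G, J, L, M}. Minimal: {G, M}⁺ = {B, G, J, L, M}; {C, M}⁺ = {C, M}; {C, G}⁺ = {C, G} — none reach the full schema.
Any other superkey contains one of these as a subset, so there are no further candidate keys.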